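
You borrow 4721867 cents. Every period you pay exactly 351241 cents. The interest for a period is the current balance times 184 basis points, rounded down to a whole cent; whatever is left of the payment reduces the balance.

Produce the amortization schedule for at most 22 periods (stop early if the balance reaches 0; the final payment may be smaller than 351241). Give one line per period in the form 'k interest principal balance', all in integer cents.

1. interest=⌊4721867·184/10000⌋=86882; principal=351241-86882=264359; balance=4721867-264359=4457508
2. interest=⌊4457508·184/10000⌋=82018; principal=351241-82018=269223; balance=4457508-269223=4188285
3. interest=⌊4188285·184/10000⌋=77064; principal=351241-77064=274177; balance=4188285-274177=3914108
4. interest=⌊3914108·184/10000⌋=72019; principal=351241-72019=279222; balance=3914108-279222=3634886
5. interest=⌊3634886·184/10000⌋=66881; principal=351241-66881=284360; balance=3634886-284360=3350526
6. interest=⌊3350526·184/10000⌋=61649; principal=351241-61649=289592; balance=3350526-289592=3060934
7. interest=⌊3060934·184/10000⌋=56321; principal=351241-56321=294920; balance=3060934-294920=2766014
8. interest=⌊2766014·184/10000⌋=50894; principal=351241-50894=300347; balance=2766014-300347=2465667
9. interest=⌊2465667·184/10000⌋=45368; principal=351241-45368=305873; balance=2465667-305873=2159794
10. interest=⌊2159794·184/10000⌋=39740; principal=351241-39740=311501; balance=2159794-311501=1848293
11. interest=⌊1848293·184/10000⌋=34008; principal=351241-34008=317233; balance=1848293-317233=1531060
12. interest=⌊1531060·184/10000⌋=28171; principal=351241-28171=323070; balance=1531060-323070=1207990
13. interest=⌊1207990·184/10000⌋=22227; principal=351241-22227=329014; balance=1207990-329014=878976
14. interest=⌊878976·184/10000⌋=16173; principal=351241-16173=335068; balance=878976-335068=543908
15. interest=⌊543908·184/10000⌋=10007; principal=351241-10007=341234; balance=543908-341234=202674
16. interest=⌊202674·184/10000⌋=3729; principal=min(351241-3729,202674)=202674; balance=202674-202674=0

1 86882 264359 4457508
2 82018 269223 4188285
3 77064 274177 3914108
4 72019 279222 3634886
5 66881 284360 3350526
6 61649 289592 3060934
7 56321 294920 2766014
8 50894 300347 2465667
9 45368 305873 2159794
10 39740 311501 1848293
11 34008 317233 1531060
12 28171 323070 1207990
13 22227 329014 878976
14 16173 335068 543908
15 10007 341234 202674
16 3729 202674 0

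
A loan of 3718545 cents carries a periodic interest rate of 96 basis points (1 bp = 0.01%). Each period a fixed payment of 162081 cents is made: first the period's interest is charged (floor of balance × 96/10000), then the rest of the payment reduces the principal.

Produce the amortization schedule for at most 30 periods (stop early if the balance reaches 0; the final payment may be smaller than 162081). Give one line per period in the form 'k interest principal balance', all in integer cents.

1. interest=⌊3718545·96/10000⌋=35698; principal=162081-35698=126383; balance=3718545-126383=3592162
2. interest=⌊3592162·96/10000⌋=34484; principal=162081-34484=127597; balance=3592162-127597=3464565
3. interest=⌊3464565·96/10000⌋=33259; principal=162081-33259=128822; balance=3464565-128822=3335743
4. interest=⌊3335743·96/10000⌋=32023; principal=162081-32023=130058; balance=3335743-130058=3205685
5. interest=⌊3205685·96/10000⌋=30774; principal=162081-30774=131307; balance=3205685-131307=3074378
6. interest=⌊3074378·96/10000⌋=29514; principal=162081-29514=132567; balance=3074378-132567=2941811
7. interest=⌊2941811·96/10000⌋=28241; principal=162081-28241=133840; balance=2941811-133840=2807971
8. interest=⌊2807971·96/10000⌋=26956; principal=162081-26956=135125; balance=2807971-135125=2672846
9. interest=⌊2672846·96/10000⌋=25659; principal=162081-25659=136422; balance=2672846-136422=2536424
10. interest=⌊2536424·96/10000⌋=24349; principal=162081-24349=137732; balance=2536424-137732=2398692
11. interest=⌊2398692·96/10000⌋=23027; principal=162081-23027=139054; balance=2398692-139054=2259638
12. interest=⌊2259638·96/10000⌋=21692; principal=162081-21692=140389; balance=2259638-140389=2119249
13. interest=⌊2119249·96/10000⌋=20344; principal=162081-20344=141737; balance=2119249-141737=1977512
14. interest=⌊1977512·96/10000⌋=18984; principal=162081-18984=143097; balance=1977512-143097=1834415
15. interest=⌊1834415·96/10000⌋=17610; principal=162081-17610=144471; balance=1834415-144471=1689944
16. interest=⌊1689944·96/10000⌋=16223; principal=162081-16223=145858; balance=1689944-145858=1544086
17. interest=⌊1544086·96/10000⌋=14823; principal=162081-14823=147258; balance=1544086-147258=1396828
18. interest=⌊1396828·96/10000⌋=13409; principal=162081-13409=148672; balance=1396828-148672=1248156
19. interest=⌊1248156·96/10000⌋=11982; principal=162081-11982=150099; balance=1248156-150099=1098057
20. interest=⌊1098057·96/10000⌋=10541; principal=162081-10541=151540; balance=1098057-151540=946517
21. interest=⌊946517·96/10000⌋=9086; principal=162081-9086=152995; balance=946517-152995=793522
22. interest=⌊793522·96/10000⌋=7617; principal=162081-7617=154464; balance=793522-154464=639058
23. interest=⌊639058·96/10000⌋=6134; principal=162081-6134=155947; balance=639058-155947=483111
24. interest=⌊483111·96/10000⌋=4637; principal=162081-4637=157444; balance=483111-157444=325667
25. interest=⌊325667·96/10000⌋=3126; principal=162081-3126=158955; balance=325667-158955=166712
26. interest=⌊166712·96/10000⌋=1600; principal=162081-1600=160481; balance=166712-160481=6231
27. interest=⌊6231·96/10000⌋=59; principal=min(162081-59,6231)=6231; balance=6231-6231=0

1 35698 126383 3592162
2 34484 127597 3464565
3 33259 128822 3335743
4 32023 130058 3205685
5 30774 131307 3074378
6 29514 132567 2941811
7 28241 133840 2807971
8 26956 135125 2672846
9 25659 136422 2536424
10 24349 137732 2398692
11 23027 139054 2259638
12 21692 140389 2119249
13 20344 141737 1977512
14 18984 143097 1834415
15 17610 144471 1689944
16 16223 145858 1544086
17 14823 147258 1396828
18 13409 148672 1248156
19 11982 150099 1098057
20 10541 151540 946517
21 9086 152995 793522
22 7617 154464 639058
23 6134 155947 483111
24 4637 157444 325667
25 3126 158955 166712
26 1600 160481 6231
27 59 6231 0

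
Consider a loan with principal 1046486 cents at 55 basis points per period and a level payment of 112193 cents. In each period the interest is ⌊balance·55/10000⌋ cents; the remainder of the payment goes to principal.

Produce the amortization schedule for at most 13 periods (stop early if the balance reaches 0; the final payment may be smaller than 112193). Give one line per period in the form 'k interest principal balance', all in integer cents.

1. interest=⌊1046486·55/10000⌋=5755; principal=112193-5755=106438; balance=1046486-106438=940048
2. interest=⌊940048·55/10000⌋=5170; principal=112193-5170=107023; balance=940048-107023=833025
3. interest=⌊833025·55/10000⌋=4581; principal=112193-4581=107612; balance=833025-107612=725413
4. interest=⌊725413·55/10000⌋=3989; principal=112193-3989=108204; balance=725413-108204=617209
5. interest=⌊617209·55/10000⌋=3394; principal=112193-3394=108799; balance=617209-108799=508410
6. interest=⌊508410·55/10000⌋=2796; principal=112193-2796=109397; balance=508410-109397=399013
7. interest=⌊399013·55/10000⌋=2194; principal=112193-2194=109999; balance=399013-109999=289014
8. interest=⌊289014·55/10000⌋=1589; principal=112193-1589=110604; balance=289014-110604=178410
9. interest=⌊178410·55/10000⌋=981; principal=112193-981=111212; balance=178410-111212=67198
10. interest=⌊67198·55/10000⌋=369; principal=min(112193-369,67198)=67198; balance=67198-67198=0

1 5755 106438 940048
2 5170 107023 833025
3 4581 107612 725413
4 3989 108204 617209
5 3394 108799 508410
6 2796 109397 399013
7 2194 109999 289014
8 1589 110604 178410
9 981 111212 67198
10 369 67198 0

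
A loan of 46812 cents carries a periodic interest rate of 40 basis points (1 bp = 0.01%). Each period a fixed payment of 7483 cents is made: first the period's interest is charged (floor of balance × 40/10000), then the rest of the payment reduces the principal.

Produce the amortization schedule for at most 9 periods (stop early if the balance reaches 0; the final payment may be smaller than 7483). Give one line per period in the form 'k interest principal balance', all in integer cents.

1 187 7296 39516
2 158 7325 32191
3 128 7355 24836
4 99 7384 17452
5 69 7414 10038
6 40 7443 2595
7 10 2595 0

1. interest=⌊46812·40/10000⌋=187; principal=7483-187=7296; balance=46812-7296=39516
2. interest=⌊39516·40/10000⌋=158; principal=7483-158=7325; balance=39516-7325=32191
3. interest=⌊32191·40/10000⌋=128; principal=7483-128=7355; balance=32191-7355=24836
4. interest=⌊24836·40/10000⌋=99; principal=7483-99=7384; balance=24836-7384=17452
5. interest=⌊17452·40/10000⌋=69; principal=7483-69=7414; balance=17452-7414=10038
6. interest=⌊10038·40/10000⌋=40; principal=7483-40=7443; balance=10038-7443=2595
7. interest=⌊2595·40/10000⌋=10; principal=min(7483-10,2595)=2595; balance=2595-2595=0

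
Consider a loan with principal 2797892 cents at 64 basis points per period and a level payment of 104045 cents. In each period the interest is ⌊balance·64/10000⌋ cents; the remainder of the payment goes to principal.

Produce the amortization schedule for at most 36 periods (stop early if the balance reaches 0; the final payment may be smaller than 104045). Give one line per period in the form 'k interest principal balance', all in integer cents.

1. interest=⌊2797892·64/10000⌋=17906; principal=104045-17906=86139; balance=2797892-86139=2711753
2. interest=⌊2711753·64/10000⌋=17355; principal=104045-17355=86690; balance=2711753-86690=2625063
3. interest=⌊2625063·64/10000⌋=16800; principal=104045-16800=87245; balance=2625063-87245=2537818
4. interest=⌊2537818·64/10000⌋=16242; principal=104045-16242=87803; balance=2537818-87803=2450015
5. interest=⌊2450015·64/10000⌋=15680; principal=104045-15680=88365; balance=2450015-88365=2361650
6. interest=⌊2361650·64/10000⌋=15114; principal=104045-15114=88931; balance=2361650-88931=2272719
7. interest=⌊2272719·64/10000⌋=14545; principal=104045-14545=89500; balance=2272719-89500=2183219
8. interest=⌊2183219·64/10000⌋=13972; principal=104045-13972=90073; balance=2183219-90073=2093146
9. interest=⌊2093146·64/10000⌋=13396; principal=104045-13396=90649; balance=2093146-90649=2002497
10. interest=⌊2002497·64/10000⌋=12815; principal=104045-12815=91230; balance=2002497-91230=1911267
11. interest=⌊1911267·64/10000⌋=12232; principal=104045-12232=91813; balance=1911267-91813=1819454
12. interest=⌊1819454·64/10000⌋=11644; principal=104045-11644=92401; balance=1819454-92401=1727053
13. interest=⌊1727053·64/10000⌋=11053; principal=104045-11053=92992; balance=1727053-92992=1634061
14. interest=⌊1634061·64/10000⌋=10457; principal=104045-10457=93588; balance=1634061-93588=1540473
15. interest=⌊1540473·64/10000⌋=9859; principal=104045-9859=94186; balance=1540473-94186=1446287
16. interest=⌊1446287·64/10000⌋=9256; principal=104045-9256=94789; balance=1446287-94789=1351498
17. interest=⌊1351498·64/10000⌋=8649; principal=104045-8649=95396; balance=1351498-95396=1256102
18. interest=⌊1256102·64/10000⌋=8039; principal=104045-8039=96006; balance=1256102-96006=1160096
19. interest=⌊1160096·64/10000⌋=7424; principal=104045-7424=96621; balance=1160096-96621=1063475
20. interest=⌊1063475·64/10000⌋=6806; principal=104045-6806=97239; balance=1063475-97239=966236
21. interest=⌊966236·64/10000⌋=6183; principal=104045-6183=97862; balance=966236-97862=868374
22. interest=⌊868374·64/10000⌋=5557; principal=104045-5557=98488; balance=868374-98488=769886
23. interest=⌊769886·64/10000⌋=4927; principal=104045-4927=99118; balance=769886-99118=670768
24. interest=⌊670768·64/10000⌋=4292; principal=104045-4292=99753; balance=670768-99753=571015
25. interest=⌊571015·64/10000⌋=3654; principal=104045-3654=100391; balance=571015-100391=470624
26. interest=⌊470624·64/10000⌋=3011; principal=104045-3011=101034; balance=470624-101034=369590
27. interest=⌊369590·64/10000⌋=2365; principal=104045-2365=101680; balance=369590-101680=267910
28. interest=⌊267910·64/10000⌋=1714; principal=104045-1714=102331; balance=267910-102331=165579
29. interest=⌊165579·64/10000⌋=1059; principal=104045-1059=102986; balance=165579-102986=62593
30. interest=⌊62593·64/10000⌋=400; principal=min(104045-400,62593)=62593; balance=62593-62593=0

1 17906 86139 2711753
2 17355 86690 2625063
3 16800 87245 2537818
4 16242 87803 2450015
5 15680 88365 2361650
6 15114 88931 2272719
7 14545 89500 2183219
8 13972 90073 2093146
9 13396 90649 2002497
10 12815 91230 1911267
11 12232 91813 1819454
12 11644 92401 1727053
13 11053 92992 1634061
14 10457 93588 1540473
15 9859 94186 1446287
16 9256 94789 1351498
17 8649 95396 1256102
18 8039 96006 1160096
19 7424 96621 1063475
20 6806 97239 966236
21 6183 97862 868374
22 5557 98488 769886
23 4927 99118 670768
24 4292 99753 571015
25 3654 100391 470624
26 3011 101034 369590
27 2365 101680 267910
28 1714 102331 165579
29 1059 102986 62593
30 400 62593 0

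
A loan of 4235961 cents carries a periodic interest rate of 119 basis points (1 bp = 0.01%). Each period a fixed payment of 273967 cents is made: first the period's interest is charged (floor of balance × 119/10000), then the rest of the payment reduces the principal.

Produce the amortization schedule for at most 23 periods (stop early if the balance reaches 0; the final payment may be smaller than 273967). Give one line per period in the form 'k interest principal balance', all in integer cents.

1 50407 223560 4012401
2 47747 226220 3786181
3 45055 228912 3557269
4 42331 231636 3325633
5 39575 234392 3091241
6 36785 237182 2854059
7 33963 240004 2614055
8 31107 242860 2371195
9 28217 245750 2125445
10 25292 248675 1876770
11 22333 251634 1625136
12 19339 254628 1370508
13 16309 257658 1112850
14 13242 260725 852125
15 10140 263827 588298
16 7000 266967 321331
17 3823 270144 51187
18 609 51187 0

1. interest=⌊4235961·119/10000⌋=50407; principal=273967-50407=223560; balance=4235961-223560=4012401
2. interest=⌊4012401·119/10000⌋=47747; principal=273967-47747=226220; balance=4012401-226220=3786181
3. interest=⌊3786181·119/10000⌋=45055; principal=273967-45055=228912; balance=3786181-228912=3557269
4. interest=⌊3557269·119/10000⌋=42331; principal=273967-42331=231636; balance=3557269-231636=3325633
5. interest=⌊3325633·119/10000⌋=39575; principal=273967-39575=234392; balance=3325633-234392=3091241
6. interest=⌊3091241·119/10000⌋=36785; principal=273967-36785=237182; balance=3091241-237182=2854059
7. interest=⌊2854059·119/10000⌋=33963; principal=273967-33963=240004; balance=2854059-240004=2614055
8. interest=⌊2614055·119/10000⌋=31107; principal=273967-31107=242860; balance=2614055-242860=2371195
9. interest=⌊2371195·119/10000⌋=28217; principal=273967-28217=245750; balance=2371195-245750=2125445
10. interest=⌊2125445·119/10000⌋=25292; principal=273967-25292=248675; balance=2125445-248675=1876770
11. interest=⌊1876770·119/10000⌋=22333; principal=273967-22333=251634; balance=1876770-251634=1625136
12. interest=⌊1625136·119/10000⌋=19339; principal=273967-19339=254628; balance=1625136-254628=1370508
13. interest=⌊1370508·119/10000⌋=16309; principal=273967-16309=257658; balance=1370508-257658=1112850
14. interest=⌊1112850·119/10000⌋=13242; principal=273967-13242=260725; balance=1112850-260725=852125
15. interest=⌊852125·119/10000⌋=10140; principal=273967-10140=263827; balance=852125-263827=588298
16. interest=⌊588298·119/10000⌋=7000; principal=273967-7000=266967; balance=588298-266967=321331
17. interest=⌊321331·119/10000⌋=3823; principal=273967-3823=270144; balance=321331-270144=51187
18. interest=⌊51187·119/10000⌋=609; principal=min(273967-609,51187)=51187; balance=51187-51187=0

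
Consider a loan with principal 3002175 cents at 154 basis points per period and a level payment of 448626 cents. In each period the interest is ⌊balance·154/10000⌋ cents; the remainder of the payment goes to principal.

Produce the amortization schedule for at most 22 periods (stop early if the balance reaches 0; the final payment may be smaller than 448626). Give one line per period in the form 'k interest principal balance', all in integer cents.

1. interest=⌊3002175·154/10000⌋=46233; principal=448626-46233=402393; balance=3002175-402393=2599782
2. interest=⌊2599782·154/10000⌋=40036; principal=448626-40036=408590; balance=2599782-408590=2191192
3. interest=⌊2191192·154/10000⌋=33744; principal=448626-33744=414882; balance=2191192-414882=1776310
4. interest=⌊1776310·154/10000⌋=27355; principal=448626-27355=421271; balance=1776310-421271=1355039
5. interest=⌊1355039·154/10000⌋=20867; principal=448626-20867=427759; balance=1355039-427759=927280
6. interest=⌊927280·154/10000⌋=14280; principal=448626-14280=434346; balance=927280-434346=492934
7. interest=⌊492934·154/10000⌋=7591; principal=448626-7591=441035; balance=492934-441035=51899
8. interest=⌊51899·154/10000⌋=799; principal=min(448626-799,51899)=51899; balance=51899-51899=0

1 46233 402393 2599782
2 40036 408590 2191192
3 33744 414882 1776310
4 27355 421271 1355039
5 20867 427759 927280
6 14280 434346 492934
7 7591 441035 51899
8 799 51899 0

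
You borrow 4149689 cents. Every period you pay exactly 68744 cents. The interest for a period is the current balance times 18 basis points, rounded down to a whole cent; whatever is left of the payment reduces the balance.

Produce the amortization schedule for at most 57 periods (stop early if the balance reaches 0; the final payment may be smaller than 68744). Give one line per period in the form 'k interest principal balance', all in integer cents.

1. interest=⌊4149689·18/10000⌋=7469; principal=68744-7469=61275; balance=4149689-61275=4088414
2. interest=⌊4088414·18/10000⌋=7359; principal=68744-7359=61385; balance=4088414-61385=4027029
3. interest=⌊4027029·18/10000⌋=7248; principal=68744-7248=61496; balance=4027029-61496=3965533
4. interest=⌊3965533·18/10000⌋=7137; principal=68744-7137=61607; balance=3965533-61607=3903926
5. interest=⌊3903926·18/10000⌋=7027; principal=68744-7027=61717; balance=3903926-61717=3842209
6. interest=⌊3842209·18/10000⌋=6915; principal=68744-6915=61829; balance=3842209-61829=3780380
7. interest=⌊3780380·18/10000⌋=6804; principal=68744-6804=61940; balance=3780380-61940=3718440
8. interest=⌊3718440·18/10000⌋=6693; principal=68744-6693=62051; balance=3718440-62051=3656389
9. interest=⌊3656389·18/10000⌋=6581; principal=68744-6581=62163; balance=3656389-62163=3594226
10. interest=⌊3594226·18/10000⌋=6469; principal=68744-6469=62275; balance=3594226-62275=3531951
11. interest=⌊3531951·18/10000⌋=6357; principal=68744-6357=62387; balance=3531951-62387=3469564
12. interest=⌊3469564·18/10000⌋=6245; principal=68744-6245=62499; balance=3469564-62499=3407065
13. interest=⌊3407065·18/10000⌋=6132; principal=68744-6132=62612; balance=3407065-62612=3344453
14. interest=⌊3344453·18/10000⌋=6020; principal=68744-6020=62724; balance=3344453-62724=3281729
15. interest=⌊3281729·18/10000⌋=5907; principal=68744-5907=62837; balance=3281729-62837=3218892
16. interest=⌊3218892·18/10000⌋=5794; principal=68744-5794=62950; balance=3218892-62950=3155942
17. interest=⌊3155942·18/10000⌋=5680; principal=68744-5680=63064; balance=3155942-63064=3092878
18. interest=⌊3092878·18/10000⌋=5567; principal=68744-5567=63177; balance=3092878-63177=3029701
19. interest=⌊3029701·18/10000⌋=5453; principal=68744-5453=63291; balance=3029701-63291=2966410
20. interest=⌊2966410·18/10000⌋=5339; principal=68744-5339=63405; balance=2966410-63405=2903005
21. interest=⌊2903005·18/10000⌋=5225; principal=68744-5225=63519; balance=2903005-63519=2839486
22. interest=⌊2839486·18/10000⌋=5111; principal=68744-5111=63633; balance=2839486-63633=2775853
23. interest=⌊2775853·18/10000⌋=4996; principal=68744-4996=63748; balance=2775853-63748=2712105
24. interest=⌊2712105·18/10000⌋=4881; principal=68744-4881=63863; balance=2712105-63863=2648242
25. interest=⌊2648242·18/10000⌋=4766; principal=68744-4766=63978; balance=2648242-63978=2584264
26. interest=⌊2584264·18/10000⌋=4651; principal=68744-4651=64093; balance=2584264-64093=2520171
27. interest=⌊2520171·18/10000⌋=4536; principal=68744-4536=64208; balance=2520171-64208=2455963
28. interest=⌊2455963·18/10000⌋=4420; principal=68744-4420=64324; balance=2455963-64324=2391639
29. interest=⌊2391639·18/10000⌋=4304; principal=68744-4304=64440; balance=2391639-64440=2327199
30. interest=⌊2327199·18/10000⌋=4188; principal=68744-4188=64556; balance=2327199-64556=2262643
31. interest=⌊2262643·18/10000⌋=4072; principal=68744-4072=64672; balance=2262643-64672=2197971
32. interest=⌊2197971·18/10000⌋=3956; principal=68744-3956=64788; balance=2197971-64788=2133183
33. interest=⌊2133183·18/10000⌋=3839; principal=68744-3839=64905; balance=2133183-64905=2068278
34. interest=⌊2068278·18/10000⌋=3722; principal=68744-3722=65022; balance=2068278-65022=2003256
35. interest=⌊2003256·18/10000⌋=3605; principal=68744-3605=65139; balance=2003256-65139=1938117
36. interest=⌊1938117·18/10000⌋=3488; principal=68744-3488=65256; balance=1938117-65256=1872861
37. interest=⌊1872861·18/10000⌋=3371; principal=68744-3371=65373; balance=1872861-65373=1807488
38. interest=⌊1807488·18/10000⌋=3253; principal=68744-3253=65491; balance=1807488-65491=1741997
39. interest=⌊1741997·18/10000⌋=3135; principal=68744-3135=65609; balance=1741997-65609=1676388
40. interest=⌊1676388·18/10000⌋=3017; principal=68744-3017=65727; balance=1676388-65727=1610661
41. interest=⌊1610661·18/10000⌋=2899; principal=68744-2899=65845; balance=1610661-65845=1544816
42. interest=⌊1544816·18/10000⌋=2780; principal=68744-2780=65964; balance=1544816-65964=1478852
43. interest=⌊1478852·18/10000⌋=2661; principal=68744-2661=66083; balance=1478852-66083=1412769
44. interest=⌊1412769·18/10000⌋=2542; principal=68744-2542=66202; balance=1412769-66202=1346567
45. interest=⌊1346567·18/10000⌋=2423; principal=68744-2423=66321; balance=1346567-66321=1280246
46. interest=⌊1280246·18/10000⌋=2304; principal=68744-2304=66440; balance=1280246-66440=1213806
47. interest=⌊1213806·18/10000⌋=2184; principal=68744-2184=66560; balance=1213806-66560=1147246
48. interest=⌊1147246·18/10000⌋=2065; principal=68744-2065=66679; balance=1147246-66679=1080567
49. interest=⌊1080567·18/10000⌋=1945; principal=68744-1945=66799; balance=1080567-66799=1013768
50. interest=⌊1013768·18/10000⌋=1824; principal=68744-1824=66920; balance=1013768-66920=946848
51. interest=⌊946848·18/10000⌋=1704; principal=68744-1704=67040; balance=946848-67040=879808
52. interest=⌊879808·18/10000⌋=1583; principal=68744-1583=67161; balance=879808-67161=812647
53. interest=⌊812647·18/10000⌋=1462; principal=68744-1462=67282; balance=812647-67282=745365
54. interest=⌊745365·18/10000⌋=1341; principal=68744-1341=67403; balance=745365-67403=677962
55. interest=⌊677962·18/10000⌋=1220; principal=68744-1220=67524; balance=677962-67524=610438
56. interest=⌊610438·18/10000⌋=1098; principal=68744-1098=67646; balance=610438-67646=542792
57. interest=⌊542792·18/10000⌋=977; principal=68744-977=67767; balance=542792-67767=475025

1 7469 61275 4088414
2 7359 61385 4027029
3 7248 61496 3965533
4 7137 61607 3903926
5 7027 61717 3842209
6 6915 61829 3780380
7 6804 61940 3718440
8 6693 62051 3656389
9 6581 62163 3594226
10 6469 62275 3531951
11 6357 62387 3469564
12 6245 62499 3407065
13 6132 62612 3344453
14 6020 62724 3281729
15 5907 62837 3218892
16 5794 62950 3155942
17 5680 63064 3092878
18 5567 63177 3029701
19 5453 63291 2966410
20 5339 63405 2903005
21 5225 63519 2839486
22 5111 63633 2775853
23 4996 63748 2712105
24 4881 63863 2648242
25 4766 63978 2584264
26 4651 64093 2520171
27 4536 64208 2455963
28 4420 64324 2391639
29 4304 64440 2327199
30 4188 64556 2262643
31 4072 64672 2197971
32 3956 64788 2133183
33 3839 64905 2068278
34 3722 65022 2003256
35 3605 65139 1938117
36 3488 65256 1872861
37 3371 65373 1807488
38 3253 65491 1741997
39 3135 65609 1676388
40 3017 65727 1610661
41 2899 65845 1544816
42 2780 65964 1478852
43 2661 66083 1412769
44 2542 66202 1346567
45 2423 66321 1280246
46 2304 66440 1213806
47 2184 66560 1147246
48 2065 66679 1080567
49 1945 66799 1013768
50 1824 66920 946848
51 1704 67040 879808
52 1583 67161 812647
53 1462 67282 745365
54 1341 67403 677962
55 1220 67524 610438
56 1098 67646 542792
57 977 67767 475025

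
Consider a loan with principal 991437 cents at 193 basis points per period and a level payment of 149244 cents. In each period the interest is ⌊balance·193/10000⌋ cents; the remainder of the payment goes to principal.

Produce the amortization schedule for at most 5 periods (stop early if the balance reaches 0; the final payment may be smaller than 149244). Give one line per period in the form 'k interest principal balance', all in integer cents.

1 19134 130110 861327
2 16623 132621 728706
3 14064 135180 593526
4 11455 137789 455737
5 8795 140449 315288

1. interest=⌊991437·193/10000⌋=19134; principal=149244-19134=130110; balance=991437-130110=861327
2. interest=⌊861327·193/10000⌋=16623; principal=149244-16623=132621; balance=861327-132621=728706
3. interest=⌊728706·193/10000⌋=14064; principal=149244-14064=135180; balance=728706-135180=593526
4. interest=⌊593526·193/10000⌋=11455; principal=149244-11455=137789; balance=593526-137789=455737
5. interest=⌊455737·193/10000⌋=8795; principal=149244-8795=140449; balance=455737-140449=315288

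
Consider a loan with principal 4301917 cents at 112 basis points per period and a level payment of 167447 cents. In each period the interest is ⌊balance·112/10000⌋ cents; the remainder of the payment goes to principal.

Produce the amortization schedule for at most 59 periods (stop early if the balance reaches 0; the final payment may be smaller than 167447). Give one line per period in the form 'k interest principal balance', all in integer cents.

1. interest=⌊4301917·112/10000⌋=48181; principal=167447-48181=119266; balance=4301917-119266=4182651
2. interest=⌊4182651·112/10000⌋=46845; principal=167447-46845=120602; balance=4182651-120602=4062049
3. interest=⌊4062049·112/10000⌋=45494; principal=167447-45494=121953; balance=4062049-121953=3940096
4. interest=⌊3940096·112/10000⌋=44129; principal=167447-44129=123318; balance=3940096-123318=3816778
5. interest=⌊3816778·112/10000⌋=42747; principal=167447-42747=124700; balance=3816778-124700=3692078
6. interest=⌊3692078·112/10000⌋=41351; principal=167447-41351=126096; balance=3692078-126096=3565982
7. interest=⌊3565982·112/10000⌋=39938; principal=167447-39938=127509; balance=3565982-127509=3438473
8. interest=⌊3438473·112/10000⌋=38510; principal=167447-38510=128937; balance=3438473-128937=3309536
9. interest=⌊3309536·112/10000⌋=37066; principal=167447-37066=130381; balance=3309536-130381=3179155
10. interest=⌊3179155·112/10000⌋=35606; principal=167447-35606=131841; balance=3179155-131841=3047314
11. interest=⌊3047314·112/10000⌋=34129; principal=167447-34129=133318; balance=3047314-133318=2913996
12. interest=⌊2913996·112/10000⌋=32636; principal=167447-32636=134811; balance=2913996-134811=2779185
13. interest=⌊2779185·112/10000⌋=31126; principal=167447-31126=136321; balance=2779185-136321=2642864
14. interest=⌊2642864·112/10000⌋=29600; principal=167447-29600=137847; balance=2642864-137847=2505017
15. interest=⌊2505017·112/10000⌋=28056; principal=167447-28056=139391; balance=2505017-139391=2365626
16. interest=⌊2365626·112/10000⌋=26495; principal=167447-26495=140952; balance=2365626-140952=2224674
17. interest=⌊2224674·112/10000⌋=24916; principal=167447-24916=142531; balance=2224674-142531=2082143
18. interest=⌊2082143·112/10000⌋=23320; principal=167447-23320=144127; balance=2082143-144127=1938016
19. interest=⌊1938016·112/10000⌋=21705; principal=167447-21705=145742; balance=1938016-145742=1792274
20. interest=⌊1792274·112/10000⌋=20073; principal=167447-20073=147374; balance=1792274-147374=1644900
21. interest=⌊1644900·112/10000⌋=18422; principal=167447-18422=149025; balance=1644900-149025=1495875
22. interest=⌊1495875·112/10000⌋=16753; principal=167447-16753=150694; balance=1495875-150694=1345181
23. interest=⌊1345181·112/10000⌋=15066; principal=167447-15066=152381; balance=1345181-152381=1192800
24. interest=⌊1192800·112/10000⌋=13359; principal=167447-13359=154088; balance=1192800-154088=1038712
25. interest=⌊1038712·112/10000⌋=11633; principal=167447-11633=155814; balance=1038712-155814=882898
26. interest=⌊882898·112/10000⌋=9888; principal=167447-9888=157559; balance=882898-157559=725339
27. interest=⌊725339·112/10000⌋=8123; principal=167447-8123=159324; balance=725339-159324=566015
28. interest=⌊566015·112/10000⌋=6339; principal=167447-6339=161108; balance=566015-161108=404907
29. interest=⌊404907·112/10000⌋=4534; principal=167447-4534=162913; balance=404907-162913=241994
30. interest=⌊241994·112/10000⌋=2710; principal=167447-2710=164737; balance=241994-164737=77257
31. interest=⌊77257·112/10000⌋=865; principal=min(167447-865,77257)=77257; balance=77257-77257=0

1 48181 119266 4182651
2 46845 120602 4062049
3 45494 121953 3940096
4 44129 123318 3816778
5 42747 124700 3692078
6 41351 126096 3565982
7 39938 127509 3438473
8 38510 128937 3309536
9 37066 130381 3179155
10 35606 131841 3047314
11 34129 133318 2913996
12 32636 134811 2779185
13 31126 136321 2642864
14 29600 137847 2505017
15 28056 139391 2365626
16 26495 140952 2224674
17 24916 142531 2082143
18 23320 144127 1938016
19 21705 145742 1792274
20 20073 147374 1644900
21 18422 149025 1495875
22 16753 150694 1345181
23 15066 152381 1192800
24 13359 154088 1038712
25 11633 155814 882898
26 9888 157559 725339
27 8123 159324 566015
28 6339 161108 404907
29 4534 162913 241994
30 2710 164737 77257
31 865 77257 0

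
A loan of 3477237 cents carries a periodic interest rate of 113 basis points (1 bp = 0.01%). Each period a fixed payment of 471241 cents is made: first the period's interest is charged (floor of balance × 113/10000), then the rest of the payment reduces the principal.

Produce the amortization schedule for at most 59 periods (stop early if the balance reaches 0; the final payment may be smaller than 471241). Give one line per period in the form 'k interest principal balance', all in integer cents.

1. interest=⌊3477237·113/10000⌋=39292; principal=471241-39292=431949; balance=3477237-431949=3045288
2. interest=⌊3045288·113/10000⌋=34411; principal=471241-34411=436830; balance=3045288-436830=2608458
3. interest=⌊2608458·113/10000⌋=29475; principal=471241-29475=441766; balance=2608458-441766=2166692
4. interest=⌊2166692·113/10000⌋=24483; principal=471241-24483=446758; balance=2166692-446758=1719934
5. interest=⌊1719934·113/10000⌋=19435; principal=471241-19435=451806; balance=1719934-451806=1268128
6. interest=⌊1268128·113/10000⌋=14329; principal=471241-14329=456912; balance=1268128-456912=811216
7. interest=⌊811216·113/10000⌋=9166; principal=471241-9166=462075; balance=811216-462075=349141
8. interest=⌊349141·113/10000⌋=3945; principal=min(471241-3945,349141)=349141; balance=349141-349141=0

1 39292 431949 3045288
2 34411 436830 2608458
3 29475 441766 2166692
4 24483 446758 1719934
5 19435 451806 1268128
6 14329 456912 811216
7 9166 462075 349141
8 3945 349141 0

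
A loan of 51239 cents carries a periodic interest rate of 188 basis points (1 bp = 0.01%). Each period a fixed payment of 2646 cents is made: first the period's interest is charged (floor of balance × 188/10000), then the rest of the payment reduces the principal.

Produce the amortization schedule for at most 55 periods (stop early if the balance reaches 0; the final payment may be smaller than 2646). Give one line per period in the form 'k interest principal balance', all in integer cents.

1. interest=⌊51239·188/10000⌋=963; principal=2646-963=1683; balance=51239-1683=49556
2. interest=⌊49556·188/10000⌋=931; principal=2646-931=1715; balance=49556-1715=47841
3. interest=⌊47841·188/10000⌋=899; principal=2646-899=1747; balance=47841-1747=46094
4. interest=⌊46094·188/10000⌋=866; principal=2646-866=1780; balance=46094-1780=44314
5. interest=⌊44314·188/10000⌋=833; principal=2646-833=1813; balance=44314-1813=42501
6. interest=⌊42501·188/10000⌋=799; principal=2646-799=1847; balance=42501-1847=40654
7. interest=⌊40654·188/10000⌋=764; principal=2646-764=1882; balance=40654-1882=38772
8. interest=⌊38772·188/10000⌋=728; principal=2646-728=1918; balance=38772-1918=36854
9. interest=⌊36854·188/10000⌋=692; principal=2646-692=1954; balance=36854-1954=34900
10. interest=⌊34900·188/10000⌋=656; principal=2646-656=1990; balance=34900-1990=32910
11. interest=⌊32910·188/10000⌋=618; principal=2646-618=2028; balance=32910-2028=30882
12. interest=⌊30882·188/10000⌋=580; principal=2646-580=2066; balance=30882-2066=28816
13. interest=⌊28816·188/10000⌋=541; principal=2646-541=2105; balance=28816-2105=26711
14. interest=⌊26711·188/10000⌋=502; principal=2646-502=2144; balance=26711-2144=24567
15. interest=⌊24567·188/10000⌋=461; principal=2646-461=2185; balance=24567-2185=22382
16. interest=⌊22382·188/10000⌋=420; principal=2646-420=2226; balance=22382-2226=20156
17. interest=⌊20156·188/10000⌋=378; principal=2646-378=2268; balance=20156-2268=17888
18. interest=⌊17888·188/10000⌋=336; principal=2646-336=2310; balance=17888-2310=15578
19. interest=⌊15578·188/10000⌋=292; principal=2646-292=2354; balance=15578-2354=13224
20. interest=⌊13224·188/10000⌋=248; principal=2646-248=2398; balance=13224-2398=10826
21. interest=⌊10826·188/10000⌋=203; principal=2646-203=2443; balance=10826-2443=8383
22. interest=⌊8383·188/10000⌋=157; principal=2646-157=2489; balance=8383-2489=5894
23. interest=⌊5894·188/10000⌋=110; principal=2646-110=2536; balance=5894-2536=3358
24. interest=⌊3358·188/10000⌋=63; principal=2646-63=2583; balance=3358-2583=775
25. interest=⌊775·188/10000⌋=14; principal=min(2646-14,775)=775; balance=775-775=0

1 963 1683 49556
2 931 1715 47841
3 899 1747 46094
4 866 1780 44314
5 833 1813 42501
6 799 1847 40654
7 764 1882 38772
8 728 1918 36854
9 692 1954 34900
10 656 1990 32910
11 618 2028 30882
12 580 2066 28816
13 541 2105 26711
14 502 2144 24567
15 461 2185 22382
16 420 2226 20156
17 378 2268 17888
18 336 2310 15578
19 292 2354 13224
20 248 2398 10826
21 203 2443 8383
22 157 2489 5894
23 110 2536 3358
24 63 2583 775
25 14 775 0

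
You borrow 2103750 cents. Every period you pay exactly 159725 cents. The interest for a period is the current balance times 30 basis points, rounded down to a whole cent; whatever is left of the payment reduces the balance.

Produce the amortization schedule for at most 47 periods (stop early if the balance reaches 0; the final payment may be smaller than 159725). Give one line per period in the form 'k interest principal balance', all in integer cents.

1. interest=⌊2103750·30/10000⌋=6311; principal=159725-6311=153414; balance=2103750-153414=1950336
2. interest=⌊1950336·30/10000⌋=5851; principal=159725-5851=153874; balance=1950336-153874=1796462
3. interest=⌊1796462·30/10000⌋=5389; principal=159725-5389=154336; balance=1796462-154336=1642126
4. interest=⌊1642126·30/10000⌋=4926; principal=159725-4926=154799; balance=1642126-154799=1487327
5. interest=⌊1487327·30/10000⌋=4461; principal=159725-4461=155264; balance=1487327-155264=1332063
6. interest=⌊1332063·30/10000⌋=3996; principal=159725-3996=155729; balance=1332063-155729=1176334
7. interest=⌊1176334·30/10000⌋=3529; principal=159725-3529=156196; balance=1176334-156196=1020138
8. interest=⌊1020138·30/10000⌋=3060; principal=159725-3060=156665; balance=1020138-156665=863473
9. interest=⌊863473·30/10000⌋=2590; principal=159725-2590=157135; balance=863473-157135=706338
10. interest=⌊706338·30/10000⌋=2119; principal=159725-2119=157606; balance=706338-157606=548732
11. interest=⌊548732·30/10000⌋=1646; principal=159725-1646=158079; balance=548732-158079=390653
12. interest=⌊390653·30/10000⌋=1171; principal=159725-1171=158554; balance=390653-158554=232099
13. interest=⌊232099·30/10000⌋=696; principal=159725-696=159029; balance=232099-159029=73070
14. interest=⌊73070·30/10000⌋=219; principal=min(159725-219,73070)=73070; balance=73070-73070=0

1 6311 153414 1950336
2 5851 153874 1796462
3 5389 154336 1642126
4 4926 154799 1487327
5 4461 155264 1332063
6 3996 155729 1176334
7 3529 156196 1020138
8 3060 156665 863473
9 2590 157135 706338
10 2119 157606 548732
11 1646 158079 390653
12 1171 158554 232099
13 696 159029 73070
14 219 73070 0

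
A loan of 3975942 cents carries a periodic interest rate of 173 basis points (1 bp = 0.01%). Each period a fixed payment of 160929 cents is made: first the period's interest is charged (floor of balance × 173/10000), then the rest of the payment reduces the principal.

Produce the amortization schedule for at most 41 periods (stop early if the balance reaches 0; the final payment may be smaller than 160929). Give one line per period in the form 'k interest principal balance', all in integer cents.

1 68783 92146 3883796
2 67189 93740 3790056
3 65567 95362 3694694
4 63918 97011 3597683
5 62239 98690 3498993
6 60532 100397 3398596
7 58795 102134 3296462
8 57028 103901 3192561
9 55231 105698 3086863
10 53402 107527 2979336
11 51542 109387 2869949
12 49650 111279 2758670
13 47724 113205 2645465
14 45766 115163 2530302
15 43774 117155 2413147
16 41747 119182 2293965
17 39685 121244 2172721
18 37588 123341 2049380
19 35454 125475 1923905
20 33283 127646 1796259
21 31075 129854 1666405
22 28828 132101 1534304
23 26543 134386 1399918
24 24218 136711 1263207
25 21853 139076 1124131
26 19447 141482 982649
27 16999 143930 838719
28 14509 146420 692299
29 11976 148953 543346
30 9399 151530 391816
31 6778 154151 237665
32 4111 156818 80847
33 1398 80847 0

1. interest=⌊3975942·173/10000⌋=68783; principal=160929-68783=92146; balance=3975942-92146=3883796
2. interest=⌊3883796·173/10000⌋=67189; principal=160929-67189=93740; balance=3883796-93740=3790056
3. interest=⌊3790056·173/10000⌋=65567; principal=160929-65567=95362; balance=3790056-95362=3694694
4. interest=⌊3694694·173/10000⌋=63918; principal=160929-63918=97011; balance=3694694-97011=3597683
5. interest=⌊3597683·173/10000⌋=62239; principal=160929-62239=98690; balance=3597683-98690=3498993
6. interest=⌊3498993·173/10000⌋=60532; principal=160929-60532=100397; balance=3498993-100397=3398596
7. interest=⌊3398596·173/10000⌋=58795; principal=160929-58795=102134; balance=3398596-102134=3296462
8. interest=⌊3296462·173/10000⌋=57028; principal=160929-57028=103901; balance=3296462-103901=3192561
9. interest=⌊3192561·173/10000⌋=55231; principal=160929-55231=105698; balance=3192561-105698=3086863
10. interest=⌊3086863·173/10000⌋=53402; principal=160929-53402=107527; balance=3086863-107527=2979336
11. interest=⌊2979336·173/10000⌋=51542; principal=160929-51542=109387; balance=2979336-109387=2869949
12. interest=⌊2869949·173/10000⌋=49650; principal=160929-49650=111279; balance=2869949-111279=2758670
13. interest=⌊2758670·173/10000⌋=47724; principal=160929-47724=113205; balance=2758670-113205=2645465
14. interest=⌊2645465·173/10000⌋=45766; principal=160929-45766=115163; balance=2645465-115163=2530302
15. interest=⌊2530302·173/10000⌋=43774; principal=160929-43774=117155; balance=2530302-117155=2413147
16. interest=⌊2413147·173/10000⌋=41747; principal=160929-41747=119182; balance=2413147-119182=2293965
17. interest=⌊2293965·173/10000⌋=39685; principal=160929-39685=121244; balance=2293965-121244=2172721
18. interest=⌊2172721·173/10000⌋=37588; principal=160929-37588=123341; balance=2172721-123341=2049380
19. interest=⌊2049380·173/10000⌋=35454; principal=160929-35454=125475; balance=2049380-125475=1923905
20. interest=⌊1923905·173/10000⌋=33283; principal=160929-33283=127646; balance=1923905-127646=1796259
21. interest=⌊1796259·173/10000⌋=31075; principal=160929-31075=129854; balance=1796259-129854=1666405
22. interest=⌊1666405·173/10000⌋=28828; principal=160929-28828=132101; balance=1666405-132101=1534304
23. interest=⌊1534304·173/10000⌋=26543; principal=160929-26543=134386; balance=1534304-134386=1399918
24. interest=⌊1399918·173/10000⌋=24218; principal=160929-24218=136711; balance=1399918-136711=1263207
25. interest=⌊1263207·173/10000⌋=21853; principal=160929-21853=139076; balance=1263207-139076=1124131
26. interest=⌊1124131·173/10000⌋=19447; principal=160929-19447=141482; balance=1124131-141482=982649
27. interest=⌊982649·173/10000⌋=16999; principal=160929-16999=143930; balance=982649-143930=838719
28. interest=⌊838719·173/10000⌋=14509; principal=160929-14509=146420; balance=838719-146420=692299
29. interest=⌊692299·173/10000⌋=11976; principal=160929-11976=148953; balance=692299-148953=543346
30. interest=⌊543346·173/10000⌋=9399; principal=160929-9399=151530; balance=543346-151530=391816
31. interest=⌊391816·173/10000⌋=6778; principal=160929-6778=154151; balance=391816-154151=237665
32. interest=⌊237665·173/10000⌋=4111; principal=160929-4111=156818; balance=237665-156818=80847
33. interest=⌊80847·173/10000⌋=1398; principal=min(160929-1398,80847)=80847; balance=80847-80847=0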